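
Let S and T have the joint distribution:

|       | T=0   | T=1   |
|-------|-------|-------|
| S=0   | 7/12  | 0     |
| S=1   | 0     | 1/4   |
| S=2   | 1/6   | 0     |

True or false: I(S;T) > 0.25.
Marginal P(S) (row sums):
  P(S=0) = 7/12 + 0 = 7/12
  P(S=1) = 0 + 1/4 = 1/4
  P(S=2) = 1/6 + 0 = 1/6
Marginal P(T) (column sums):
  P(T=0) = 7/12 + 0 + 1/6 = 3/4
  P(T=1) = 0 + 1/4 + 0 = 1/4

H(S) = -[(7/12)·log₂(7/12) + (1/4)·log₂(1/4) + (1/6)·log₂(1/6)]
  = 0.4536 + 0.5000 + 0.4308
  = 1.3844 bits
H(T) = -[(3/4)·log₂(3/4) + (1/4)·log₂(1/4)]
  = 0.3113 + 0.5000
  = 0.8113 bits
H(S,T) = -[(7/12)·log₂(7/12) + (1/4)·log₂(1/4) + (1/6)·log₂(1/6)]
  = 0.4536 + 0.5000 + 0.4308
  = 1.3844 bits

I(S;T) = H(S) + H(T) - H(S,T)
  = 1.3844 + 0.8113 - 1.3844
  = 0.8113 bits

True. I(S;T) = 0.8113 bits, which is > 0.25 bits.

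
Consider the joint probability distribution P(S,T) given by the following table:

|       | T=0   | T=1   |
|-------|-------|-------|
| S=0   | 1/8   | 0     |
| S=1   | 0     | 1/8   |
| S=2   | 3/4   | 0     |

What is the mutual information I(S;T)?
Marginal P(S) (row sums):
  P(S=0) = 1/8 + 0 = 1/8
  P(S=1) = 0 + 1/8 = 1/8
  P(S=2) = 3/4 + 0 = 3/4
Marginal P(T) (column sums):
  P(T=0) = 1/8 + 0 + 3/4 = 7/8
  P(T=1) = 0 + 1/8 + 0 = 1/8

H(S) = -[(1/8)·log₂(1/8) + (1/8)·log₂(1/8) + (3/4)·log₂(3/4)]
  = 0.3750 + 0.3750 + 0.3113
  = 1.0613 bits
H(T) = -[(7/8)·log₂(7/8) + (1/8)·log₂(1/8)]
  = 0.1686 + 0.3750
  = 0.5436 bits
H(S,T) = -[(1/8)·log₂(1/8) + (1/8)·log₂(1/8) + (3/4)·log₂(3/4)]
  = 0.3750 + 0.3750 + 0.3113
  = 1.0613 bits

I(S;T) = H(S) + H(T) - H(S,T)
  = 1.0613 + 0.5436 - 1.0613
  = 0.5436 bits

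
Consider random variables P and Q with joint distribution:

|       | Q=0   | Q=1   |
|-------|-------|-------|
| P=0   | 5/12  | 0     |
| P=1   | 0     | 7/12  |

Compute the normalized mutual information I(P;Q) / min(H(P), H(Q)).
Marginal P(P) (row sums):
  P(P=0) = 5/12 + 0 = 5/12
  P(P=1) = 0 + 7/12 = 7/12
Marginal P(Q) (column sums):
  P(Q=0) = 5/12 + 0 = 5/12
  P(Q=1) = 0 + 7/12 = 7/12

H(P) = -[(5/12)·log₂(5/12) + (7/12)·log₂(7/12)]
  = 0.5263 + 0.4536
  = 0.9799 bits
H(Q) = -[(5/12)·log₂(5/12) + (7/12)·log₂(7/12)]
  = 0.5263 + 0.4536
  = 0.9799 bits
H(P,Q) = -[(5/12)·log₂(5/12) + (7/12)·log₂(7/12)]
  = 0.5263 + 0.4536
  = 0.9799 bits

I(P;Q) = H(P) + H(Q) - H(P,Q)
  = 0.9799 + 0.9799 - 0.9799
  = 0.9799 bits

min(H(P), H(Q)) = min(0.9799, 0.9799) = 0.9799 bits
Normalized MI = 0.9799 / 0.9799 = 1.0000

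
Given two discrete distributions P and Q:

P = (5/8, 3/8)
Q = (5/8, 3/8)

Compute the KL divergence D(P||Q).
D(P||Q) = Σ P(i) log₂(P(i)/Q(i))
  i=0: (5/8) × log₂((5/8)/(5/8)) = (5/8) × log₂(1) = 0.0000
  i=1: (3/8) × log₂((3/8)/(3/8)) = (3/8) × log₂(1) = 0.0000
D(P||Q) = 0.0000 + 0.0000
  = 0.0000 bits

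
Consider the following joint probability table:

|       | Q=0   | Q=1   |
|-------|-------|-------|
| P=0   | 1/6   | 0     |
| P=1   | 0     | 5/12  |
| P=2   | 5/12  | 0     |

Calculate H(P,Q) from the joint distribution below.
H(P,Q) = -Σ P(P,Q) log₂ P(P,Q), summed over the non-zero cells:
H(P,Q) = -[(1/6)·log₂(1/6) + (5/12)·log₂(5/12) + (5/12)·log₂(5/12)]
  = 0.4308 + 0.5263 + 0.5263
  = 1.4834 bits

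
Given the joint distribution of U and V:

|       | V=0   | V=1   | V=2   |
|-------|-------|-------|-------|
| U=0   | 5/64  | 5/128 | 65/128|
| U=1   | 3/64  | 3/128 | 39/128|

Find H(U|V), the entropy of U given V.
Marginal P(V) (column sums):
  P(V=0) = 5/64 + 3/64 = 1/8
  P(V=1) = 5/128 + 3/128 = 1/16
  P(V=2) = 65/128 + 39/128 = 13/16

H(U|V) = -Σ P(U,V)·log₂ P(U|V), where P(U|V) = P(U,V) / P(V)
  (U=0,V=0): P(U|V) = (5/64)/(1/8) = 5/8;  -(5/64)·log₂(5/8) = 0.0530
  (U=0,V=1): P(U|V) = (5/128)/(1/16) = 5/8;  -(5/128)·log₂(5/8) = 0.0265
  (U=0,V=2): P(U|V) = (65/128)/(13/16) = 5/8;  -(65/128)·log₂(5/8) = 0.3443
  (U=1,V=0): P(U|V) = (3/64)/(1/8) = 3/8;  -(3/64)·log₂(3/8) = 0.0663
  (U=1,V=1): P(U|V) = (3/128)/(1/16) = 3/8;  -(3/128)·log₂(3/8) = 0.0332
  (U=1,V=2): P(U|V) = (39/128)/(13/16) = 3/8;  -(39/128)·log₂(3/8) = 0.4311
H(U|V) = 0.0530 + 0.0265 + 0.3443 + 0.0663 + 0.0332 + 0.4311
  = 0.9544 bits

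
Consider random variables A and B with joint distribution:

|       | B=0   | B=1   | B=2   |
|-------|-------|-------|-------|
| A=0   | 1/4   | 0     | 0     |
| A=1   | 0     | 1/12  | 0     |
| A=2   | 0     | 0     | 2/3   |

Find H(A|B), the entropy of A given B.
Marginal P(B) (column sums):
  P(B=0) = 1/4 + 0 + 0 = 1/4
  P(B=1) = 0 + 1/12 + 0 = 1/12
  P(B=2) = 0 + 0 + 2/3 = 2/3

H(A|B) = -Σ P(A,B)·log₂ P(A|B), where P(A|B) = P(A,B) / P(B)
  (cells with P(A,B) = 0 contribute 0)
  (A=0,B=0): P(A|B) = (1/4)/(1/4) = 1;  -(1/4)·log₂(1) = 0.0000
  (A=1,B=1): P(A|B) = (1/12)/(1/12) = 1;  -(1/12)·log₂(1) = 0.0000
  (A=2,B=2): P(A|B) = (2/3)/(2/3) = 1;  -(2/3)·log₂(1) = 0.0000
H(A|B) = 0.0000 + 0.0000 + 0.0000
  = 0.0000 bits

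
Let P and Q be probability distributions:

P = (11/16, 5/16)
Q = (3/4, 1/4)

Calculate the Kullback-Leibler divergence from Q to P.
D(P||Q) = Σ P(i) log₂(P(i)/Q(i))
  i=0: (11/16) × log₂((11/16)/(3/4)) = (11/16) × log₂(11/12) = -0.0863
  i=1: (5/16) × log₂((5/16)/(1/4)) = (5/16) × log₂(5/4) = 0.1006
D(P||Q) = -0.0863 + 0.1006
  = 0.0143 bits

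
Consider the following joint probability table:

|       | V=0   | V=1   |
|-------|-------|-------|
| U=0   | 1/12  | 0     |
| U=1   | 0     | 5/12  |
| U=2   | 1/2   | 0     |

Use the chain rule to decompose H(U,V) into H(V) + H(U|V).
By the chain rule: H(U,V) = H(V) + H(U|V)

Marginal P(V) (column sums):
  P(V=0) = 1/12 + 0 + 1/2 = 7/12
  P(V=1) = 0 + 5/12 + 0 = 5/12
H(V) = -[(7/12)·log₂(7/12) + (5/12)·log₂(5/12)]
  = 0.4536 + 0.5263
  = 0.9799 bits
H(U|V) = -Σ P(U,V)·log₂ P(U|V), where P(U|V) = P(U,V) / P(V)
  (cells with P(U,V) = 0 contribute 0)
  (U=0,V=0): P(U|V) = (1/12)/(7/12) = 1/7;  -(1/12)·log₂(1/7) = 0.2339
  (U=1,V=1): P(U|V) = (5/12)/(5/12) = 1;  -(5/12)·log₂(1) = 0.0000
  (U=2,V=0): P(U|V) = (1/2)/(7/12) = 6/7;  -(1/2)·log₂(6/7) = 0.1112
H(U|V) = 0.2339 + 0.0000 + 0.1112
  = 0.3451 bits

H(U,V) = H(V) + H(U|V) = 0.9799 + 0.3451 = 1.3250 bits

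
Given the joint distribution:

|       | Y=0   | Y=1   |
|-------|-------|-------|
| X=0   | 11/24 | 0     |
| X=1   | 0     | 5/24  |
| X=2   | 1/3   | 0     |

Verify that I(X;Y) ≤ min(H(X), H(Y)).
Marginal P(X) (row sums):
  P(X=0) = 11/24 + 0 = 11/24
  P(X=1) = 0 + 5/24 = 5/24
  P(X=2) = 1/3 + 0 = 1/3
Marginal P(Y) (column sums):
  P(Y=0) = 11/24 + 0 + 1/3 = 19/24
  P(Y=1) = 0 + 5/24 + 0 = 5/24

H(X) = -[(11/24)·log₂(11/24) + (5/24)·log₂(5/24) + (1/3)·log₂(1/3)]
  = 0.5159 + 0.4715 + 0.5283
  = 1.5157 bits
H(Y) = -[(19/24)·log₂(19/24) + (5/24)·log₂(5/24)]
  = 0.2668 + 0.4715
  = 0.7383 bits
H(X,Y) = -[(11/24)·log₂(11/24) + (5/24)·log₂(5/24) + (1/3)·log₂(1/3)]
  = 0.5159 + 0.4715 + 0.5283
  = 1.5157 bits

I(X;Y) = H(X) + H(Y) - H(X,Y)
  = 1.5157 + 0.7383 - 1.5157
  = 0.7383 bits

min(H(X), H(Y)) = min(1.5157, 0.7383) = 0.7383 bits
Since 0.7383 ≤ 0.7383, the bound is satisfied ✓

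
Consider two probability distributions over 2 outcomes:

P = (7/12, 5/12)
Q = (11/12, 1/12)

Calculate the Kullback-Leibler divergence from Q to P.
D(P||Q) = Σ P(i) log₂(P(i)/Q(i))
  i=0: (7/12) × log₂((7/12)/(11/12)) = (7/12) × log₂(7/11) = -0.3804
  i=1: (5/12) × log₂((5/12)/(1/12)) = (5/12) × log₂(5) = 0.9675
D(P||Q) = -0.3804 + 0.9675
  = 0.5871 bits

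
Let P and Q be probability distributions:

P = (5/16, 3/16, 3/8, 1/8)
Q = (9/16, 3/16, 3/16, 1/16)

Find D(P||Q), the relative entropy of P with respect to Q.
D(P||Q) = Σ P(i) log₂(P(i)/Q(i))
  i=0: (5/16) × log₂((5/16)/(9/16)) = (5/16) × log₂(5/9) = -0.2650
  i=1: (3/16) × log₂((3/16)/(3/16)) = (3/16) × log₂(1) = 0.0000
  i=2: (3/8) × log₂((3/8)/(3/16)) = (3/8) × log₂(2) = 0.3750
  i=3: (1/8) × log₂((1/8)/(1/16)) = (1/8) × log₂(2) = 0.1250
D(P||Q) = -0.2650 + 0.0000 + 0.3750 + 0.1250
  = 0.2350 bits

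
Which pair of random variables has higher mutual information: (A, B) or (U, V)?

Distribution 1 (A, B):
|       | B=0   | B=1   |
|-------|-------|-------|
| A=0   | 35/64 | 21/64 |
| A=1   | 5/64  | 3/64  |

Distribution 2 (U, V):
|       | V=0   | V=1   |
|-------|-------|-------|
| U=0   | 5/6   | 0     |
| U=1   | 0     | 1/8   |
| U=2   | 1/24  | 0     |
Distribution 1 (A, B):
Marginal P(A) (row sums):
  P(A=0) = 35/64 + 21/64 = 7/8
  P(A=1) = 5/64 + 3/64 = 1/8
Marginal P(B) (column sums):
  P(B=0) = 35/64 + 5/64 = 5/8
  P(B=1) = 21/64 + 3/64 = 3/8

H(A) = -[(7/8)·log₂(7/8) + (1/8)·log₂(1/8)]
  = 0.1686 + 0.3750
  = 0.5436 bits
H(B) = -[(5/8)·log₂(5/8) + (3/8)·log₂(3/8)]
  = 0.4238 + 0.5306
  = 0.9544 bits
H(A,B) = -[(35/64)·log₂(35/64) + (21/64)·log₂(21/64) + (5/64)·log₂(5/64) + (3/64)·log₂(3/64)]
  = 0.4762 + 0.5275 + 0.2873 + 0.2070
  = 1.4980 bits

I(A;B) = H(A) + H(B) - H(A,B)
  = 0.5436 + 0.9544 - 1.4980
  = 0.0000 bits

Distribution 2 (U, V):
Marginal P(U) (row sums):
  P(U=0) = 5/6 + 0 = 5/6
  P(U=1) = 0 + 1/8 = 1/8
  P(U=2) = 1/24 + 0 = 1/24
Marginal P(V) (column sums):
  P(V=0) = 5/6 + 0 + 1/24 = 7/8
  P(V=1) = 0 + 1/8 + 0 = 1/8

H(U) = -[(5/6)·log₂(5/6) + (1/8)·log₂(1/8) + (1/24)·log₂(1/24)]
  = 0.2192 + 0.3750 + 0.1910
  = 0.7852 bits
H(V) = -[(7/8)·log₂(7/8) + (1/8)·log₂(1/8)]
  = 0.1686 + 0.3750
  = 0.5436 bits
H(U,V) = -[(5/6)·log₂(5/6) + (1/8)·log₂(1/8) + (1/24)·log₂(1/24)]
  = 0.2192 + 0.3750 + 0.1910
  = 0.7852 bits

I(U;V) = H(U) + H(V) - H(U,V)
  = 0.7852 + 0.5436 - 0.7852
  = 0.5436 bits

I(U;V) = 0.5436 bits > I(A;B) = 0.0000 bits, so (U, V) has the higher mutual information (stronger dependence).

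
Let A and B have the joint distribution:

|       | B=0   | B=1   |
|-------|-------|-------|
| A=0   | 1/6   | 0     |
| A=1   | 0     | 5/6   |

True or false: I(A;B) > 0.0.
Marginal P(A) (row sums):
  P(A=0) = 1/6 + 0 = 1/6
  P(A=1) = 0 + 5/6 = 5/6
Marginal P(B) (column sums):
  P(B=0) = 1/6 + 0 = 1/6
  P(B=1) = 0 + 5/6 = 5/6

H(A) = -[(1/6)·log₂(1/6) + (5/6)·log₂(5/6)]
  = 0.4308 + 0.2192
  = 0.6500 bits
H(B) = -[(1/6)·log₂(1/6) + (5/6)·log₂(5/6)]
  = 0.4308 + 0.2192
  = 0.6500 bits
H(A,B) = -[(1/6)·log₂(1/6) + (5/6)·log₂(5/6)]
  = 0.4308 + 0.2192
  = 0.6500 bits

I(A;B) = H(A) + H(B) - H(A,B)
  = 0.6500 + 0.6500 - 0.6500
  = 0.6500 bits

True. I(A;B) = 0.6500 bits, which is > 0.0 bits.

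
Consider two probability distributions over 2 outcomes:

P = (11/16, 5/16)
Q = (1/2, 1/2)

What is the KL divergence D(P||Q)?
D(P||Q) = Σ P(i) log₂(P(i)/Q(i))
  i=0: (11/16) × log₂((11/16)/(1/2)) = (11/16) × log₂(11/8) = 0.3159
  i=1: (5/16) × log₂((5/16)/(1/2)) = (5/16) × log₂(5/8) = -0.2119
D(P||Q) = 0.3159 - 0.2119
  = 0.1040 bits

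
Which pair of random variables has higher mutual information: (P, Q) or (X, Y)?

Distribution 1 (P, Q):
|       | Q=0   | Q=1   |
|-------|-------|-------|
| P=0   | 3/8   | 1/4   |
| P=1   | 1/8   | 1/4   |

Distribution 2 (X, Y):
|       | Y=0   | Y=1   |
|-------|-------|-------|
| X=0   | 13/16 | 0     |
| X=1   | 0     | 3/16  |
Distribution 1 (P, Q):
Marginal P(P) (row sums):
  P(P=0) = 3/8 + 1/4 = 5/8
  P(P=1) = 1/8 + 1/4 = 3/8
Marginal P(Q) (column sums):
  P(Q=0) = 3/8 + 1/8 = 1/2
  P(Q=1) = 1/4 + 1/4 = 1/2

H(P) = -[(5/8)·log₂(5/8) + (3/8)·log₂(3/8)]
  = 0.4238 + 0.5306
  = 0.9544 bits
H(Q) = -[(1/2)·log₂(1/2) + (1/2)·log₂(1/2)]
  = 0.5000 + 0.5000
  = 1.0000 bits
H(P,Q) = -[(3/8)·log₂(3/8) + (1/4)·log₂(1/4) + (1/8)·log₂(1/8) + (1/4)·log₂(1/4)]
  = 0.5306 + 0.5000 + 0.3750 + 0.5000
  = 1.9056 bits

I(P;Q) = H(P) + H(Q) - H(P,Q)
  = 0.9544 + 1.0000 - 1.9056
  = 0.0488 bits

Distribution 2 (X, Y):
Marginal P(X) (row sums):
  P(X=0) = 13/16 + 0 = 13/16
  P(X=1) = 0 + 3/16 = 3/16
Marginal P(Y) (column sums):
  P(Y=0) = 13/16 + 0 = 13/16
  P(Y=1) = 0 + 3/16 = 3/16

H(X) = -[(13/16)·log₂(13/16) + (3/16)·log₂(3/16)]
  = 0.2434 + 0.4528
  = 0.6962 bits
H(Y) = -[(13/16)·log₂(13/16) + (3/16)·log₂(3/16)]
  = 0.2434 + 0.4528
  = 0.6962 bits
H(X,Y) = -[(13/16)·log₂(13/16) + (3/16)·log₂(3/16)]
  = 0.2434 + 0.4528
  = 0.6962 bits

I(X;Y) = H(X) + H(Y) - H(X,Y)
  = 0.6962 + 0.6962 - 0.6962
  = 0.6962 bits

I(X;Y) = 0.6962 bits > I(P;Q) = 0.0488 bits, so (X, Y) has the higher mutual information (stronger dependence).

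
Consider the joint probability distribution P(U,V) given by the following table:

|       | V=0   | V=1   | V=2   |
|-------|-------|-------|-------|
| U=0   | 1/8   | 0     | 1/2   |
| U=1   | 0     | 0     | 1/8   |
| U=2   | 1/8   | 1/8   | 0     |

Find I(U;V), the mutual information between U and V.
Marginal P(U) (row sums):
  P(U=0) = 1/8 + 0 + 1/2 = 5/8
  P(U=1) = 0 + 0 + 1/8 = 1/8
  P(U=2) = 1/8 + 1/8 + 0 = 1/4
Marginal P(V) (column sums):
  P(V=0) = 1/8 + 0 + 1/8 = 1/4
  P(V=1) = 0 + 0 + 1/8 = 1/8
  P(V=2) = 1/2 + 1/8 + 0 = 5/8

H(U) = -[(5/8)·log₂(5/8) + (1/8)·log₂(1/8) + (1/4)·log₂(1/4)]
  = 0.4238 + 0.3750 + 0.5000
  = 1.2988 bits
H(V) = -[(1/4)·log₂(1/4) + (1/8)·log₂(1/8) + (5/8)·log₂(5/8)]
  = 0.5000 + 0.3750 + 0.4238
  = 1.2988 bits
H(U,V) = -[(1/8)·log₂(1/8) + (1/2)·log₂(1/2) + (1/8)·log₂(1/8) + (1/8)·log₂(1/8) + (1/8)·log₂(1/8)]
  = 0.3750 + 0.5000 + 0.3750 + 0.3750 + 0.3750
  = 2.0000 bits

I(U;V) = H(U) + H(V) - H(U,V)
  = 1.2988 + 1.2988 - 2.0000
  = 0.5976 bits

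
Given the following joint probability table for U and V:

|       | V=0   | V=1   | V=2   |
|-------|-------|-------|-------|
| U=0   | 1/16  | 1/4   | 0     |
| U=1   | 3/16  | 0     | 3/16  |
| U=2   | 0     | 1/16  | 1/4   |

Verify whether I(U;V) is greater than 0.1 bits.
Marginal P(U) (row sums):
  P(U=0) = 1/16 + 1/4 + 0 = 5/16
  P(U=1) = 3/16 + 0 + 3/16 = 3/8
  P(U=2) = 0 + 1/16 + 1/4 = 5/16
Marginal P(V) (column sums):
  P(V=0) = 1/16 + 3/16 + 0 = 1/4
  P(V=1) = 1/4 + 0 + 1/16 = 5/16
  P(V=2) = 0 + 3/16 + 1/4 = 7/16

H(U) = -[(5/16)·log₂(5/16) + (3/8)·log₂(3/8) + (5/16)·log₂(5/16)]
  = 0.5244 + 0.5306 + 0.5244
  = 1.5794 bits
H(V) = -[(1/4)·log₂(1/4) + (5/16)·log₂(5/16) + (7/16)·log₂(7/16)]
  = 0.5000 + 0.5244 + 0.5218
  = 1.5462 bits
H(U,V) = -[(1/16)·log₂(1/16) + (1/4)·log₂(1/4) + (3/16)·log₂(3/16) + (3/16)·log₂(3/16) + (1/16)·log₂(1/16) + (1/4)·log₂(1/4)]
  = 0.2500 + 0.5000 + 0.4528 + 0.4528 + 0.2500 + 0.5000
  = 2.4056 bits

I(U;V) = H(U) + H(V) - H(U,V)
  = 1.5794 + 1.5462 - 2.4056
  = 0.7200 bits

Yes. I(U;V) = 0.7200 bits, which is > 0.1 bits.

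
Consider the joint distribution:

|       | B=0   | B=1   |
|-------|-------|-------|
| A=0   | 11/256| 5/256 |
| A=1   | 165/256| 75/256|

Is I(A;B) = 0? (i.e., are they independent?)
Marginal P(A) (row sums):
  P(A=0) = 11/256 + 5/256 = 1/16
  P(A=1) = 165/256 + 75/256 = 15/16
Marginal P(B) (column sums):
  P(B=0) = 11/256 + 165/256 = 11/16
  P(B=1) = 5/256 + 75/256 = 5/16

A and B are independent iff P(A=i,B=j) = P(A=i)·P(B=j) for every cell.
  P(A=0)·P(B=0) = 1/16 × 11/16 = 11/256 = P(A=0,B=0) ✓
  P(A=0)·P(B=1) = 1/16 × 5/16 = 5/256 = P(A=0,B=1) ✓
  P(A=1)·P(B=0) = 15/16 × 11/16 = 165/256 = P(A=1,B=0) ✓
  P(A=1)·P(B=1) = 15/16 × 5/16 = 75/256 = P(A=1,B=1) ✓

Yes, A and B are independent: every cell factors, so I(A;B) = 0 bits.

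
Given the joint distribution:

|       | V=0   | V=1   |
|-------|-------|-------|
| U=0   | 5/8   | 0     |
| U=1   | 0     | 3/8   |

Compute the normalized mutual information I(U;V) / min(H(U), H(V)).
Marginal P(U) (row sums):
  P(U=0) = 5/8 + 0 = 5/8
  P(U=1) = 0 + 3/8 = 3/8
Marginal P(V) (column sums):
  P(V=0) = 5/8 + 0 = 5/8
  P(V=1) = 0 + 3/8 = 3/8

H(U) = -[(5/8)·log₂(5/8) + (3/8)·log₂(3/8)]
  = 0.4238 + 0.5306
  = 0.9544 bits
H(V) = -[(5/8)·log₂(5/8) + (3/8)·log₂(3/8)]
  = 0.4238 + 0.5306
  = 0.9544 bits
H(U,V) = -[(5/8)·log₂(5/8) + (3/8)·log₂(3/8)]
  = 0.4238 + 0.5306
  = 0.9544 bits

I(U;V) = H(U) + H(V) - H(U,V)
  = 0.9544 + 0.9544 - 0.9544
  = 0.9544 bits

min(H(U), H(V)) = min(0.9544, 0.9544) = 0.9544 bits
Normalized MI = 0.9544 / 0.9544 = 1.0000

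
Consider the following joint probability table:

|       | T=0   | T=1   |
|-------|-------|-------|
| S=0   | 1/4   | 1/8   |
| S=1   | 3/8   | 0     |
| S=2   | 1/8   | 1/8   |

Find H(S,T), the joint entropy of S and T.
H(S,T) = -Σ P(S,T) log₂ P(S,T), summed over the non-zero cells:
H(S,T) = -[(1/4)·log₂(1/4) + (1/8)·log₂(1/8) + (3/8)·log₂(3/8) + (1/8)·log₂(1/8) + (1/8)·log₂(1/8)]
  = 0.5000 + 0.3750 + 0.5306 + 0.3750 + 0.3750
  = 2.1556 bits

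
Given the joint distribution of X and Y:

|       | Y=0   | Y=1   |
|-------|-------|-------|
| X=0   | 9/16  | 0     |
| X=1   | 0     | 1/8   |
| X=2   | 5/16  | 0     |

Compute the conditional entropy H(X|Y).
Marginal P(Y) (column sums):
  P(Y=0) = 9/16 + 0 + 5/16 = 7/8
  P(Y=1) = 0 + 1/8 + 0 = 1/8

H(X|Y) = -Σ P(X,Y)·log₂ P(X|Y), where P(X|Y) = P(X,Y) / P(Y)
  (cells with P(X,Y) = 0 contribute 0)
  (X=0,Y=0): P(X|Y) = (9/16)/(7/8) = 9/14;  -(9/16)·log₂(9/14) = 0.3586
  (X=1,Y=1): P(X|Y) = (1/8)/(1/8) = 1;  -(1/8)·log₂(1) = 0.0000
  (X=2,Y=0): P(X|Y) = (5/16)/(7/8) = 5/14;  -(5/16)·log₂(5/14) = 0.4642
H(X|Y) = 0.3586 + 0.0000 + 0.4642
  = 0.8228 bits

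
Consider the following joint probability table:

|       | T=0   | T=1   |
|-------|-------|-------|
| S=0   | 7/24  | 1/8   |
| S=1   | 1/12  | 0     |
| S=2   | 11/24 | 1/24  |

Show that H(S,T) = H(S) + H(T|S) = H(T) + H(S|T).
Marginal P(S) (row sums):
  P(S=0) = 7/24 + 1/8 = 5/12
  P(S=1) = 1/12 + 0 = 1/12
  P(S=2) = 11/24 + 1/24 = 1/2
Marginal P(T) (column sums):
  P(T=0) = 7/24 + 1/12 + 11/24 = 5/6
  P(T=1) = 1/8 + 0 + 1/24 = 1/6

Decomposition 1: H(S) + H(T|S)
H(S) = -[(5/12)·log₂(5/12) + (1/12)·log₂(1/12) + (1/2)·log₂(1/2)]
  = 0.5263 + 0.2987 + 0.5000
  = 1.3250 bits
H(T|S) = -Σ P(S,T)·log₂ P(T|S), where P(T|S) = P(S,T) / P(S)
  (cells with P(S,T) = 0 contribute 0)
  (S=0,T=0): P(T|S) = (7/24)/(5/12) = 7/10;  -(7/24)·log₂(7/10) = 0.1501
  (S=0,T=1): P(T|S) = (1/8)/(5/12) = 3/10;  -(1/8)·log₂(3/10) = 0.2171
  (S=1,T=0): P(T|S) = (1/12)/(1/12) = 1;  -(1/12)·log₂(1) = 0.0000
  (S=2,T=0): P(T|S) = (11/24)/(1/2) = 11/12;  -(11/24)·log₂(11/12) = 0.0575
  (S=2,T=1): P(T|S) = (1/24)/(1/2) = 1/12;  -(1/24)·log₂(1/12) = 0.1494
H(T|S) = 0.1501 + 0.2171 + 0.0000 + 0.0575 + 0.1494
  = 0.5741 bits
H(S) + H(T|S) = 1.3250 + 0.5741 = 1.8991 bits

Decomposition 2: H(T) + H(S|T)
H(T) = -[(5/6)·log₂(5/6) + (1/6)·log₂(1/6)]
  = 0.2192 + 0.4308
  = 0.6500 bits
H(S|T) = -Σ P(S,T)·log₂ P(S|T), where P(S|T) = P(S,T) / P(T)
  (cells with P(S,T) = 0 contribute 0)
  (S=0,T=0): P(S|T) = (7/24)/(5/6) = 7/20;  -(7/24)·log₂(7/20) = 0.4418
  (S=0,T=1): P(S|T) = (1/8)/(1/6) = 3/4;  -(1/8)·log₂(3/4) = 0.0519
  (S=1,T=0): P(S|T) = (1/12)/(5/6) = 1/10;  -(1/12)·log₂(1/10) = 0.2768
  (S=2,T=0): P(S|T) = (11/24)/(5/6) = 11/20;  -(11/24)·log₂(11/20) = 0.3953
  (S=2,T=1): P(S|T) = (1/24)/(1/6) = 1/4;  -(1/24)·log₂(1/4) = 0.0833
H(S|T) = 0.4418 + 0.0519 + 0.2768 + 0.3953 + 0.0833
  = 1.2491 bits
H(T) + H(S|T) = 0.6500 + 1.2491 = 1.8991 bits

Direct computation of the joint entropy:
H(S,T) = -[(7/24)·log₂(7/24) + (1/8)·log₂(1/8) + (1/12)·log₂(1/12) + (11/24)·log₂(11/24) + (1/24)·log₂(1/24)]
  = 0.5185 + 0.3750 + 0.2987 + 0.5159 + 0.1910
  = 1.8991 bits

All three agree: H(S,T) = 1.8991 bits ✓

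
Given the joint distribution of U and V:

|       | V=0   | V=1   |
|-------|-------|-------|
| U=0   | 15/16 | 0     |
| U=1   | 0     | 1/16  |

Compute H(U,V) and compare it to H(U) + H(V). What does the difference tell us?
Marginal P(U) (row sums):
  P(U=0) = 15/16 + 0 = 15/16
  P(U=1) = 0 + 1/16 = 1/16
Marginal P(V) (column sums):
  P(V=0) = 15/16 + 0 = 15/16
  P(V=1) = 0 + 1/16 = 1/16

H(U,V) = -[(15/16)·log₂(15/16) + (1/16)·log₂(1/16)]
  = 0.0873 + 0.2500
  = 0.3373 bits
H(U) = -[(15/16)·log₂(15/16) + (1/16)·log₂(1/16)]
  = 0.0873 + 0.2500
  = 0.3373 bits
H(V) = -[(15/16)·log₂(15/16) + (1/16)·log₂(1/16)]
  = 0.0873 + 0.2500
  = 0.3373 bits

H(U) + H(V) = 0.3373 + 0.3373 = 0.6746 bits
Difference: H(U) + H(V) - H(U,V) = 0.6746 - 0.3373 = 0.3373 bits = I(U;V)

The difference is the mutual information; it is positive here, so U and V are dependent (knowing one reduces uncertainty about the other by 0.3373 bits).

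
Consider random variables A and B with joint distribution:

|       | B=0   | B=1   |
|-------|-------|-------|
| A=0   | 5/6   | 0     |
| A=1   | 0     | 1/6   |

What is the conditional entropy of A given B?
Marginal P(B) (column sums):
  P(B=0) = 5/6 + 0 = 5/6
  P(B=1) = 0 + 1/6 = 1/6

H(A|B) = -Σ P(A,B)·log₂ P(A|B), where P(A|B) = P(A,B) / P(B)
  (cells with P(A,B) = 0 contribute 0)
  (A=0,B=0): P(A|B) = (5/6)/(5/6) = 1;  -(5/6)·log₂(1) = 0.0000
  (A=1,B=1): P(A|B) = (1/6)/(1/6) = 1;  -(1/6)·log₂(1) = 0.0000
H(A|B) = 0.0000 + 0.0000
  = 0.0000 bits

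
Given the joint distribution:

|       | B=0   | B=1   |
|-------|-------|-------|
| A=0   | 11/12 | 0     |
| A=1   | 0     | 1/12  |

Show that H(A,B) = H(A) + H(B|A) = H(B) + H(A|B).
Marginal P(A) (row sums):
  P(A=0) = 11/12 + 0 = 11/12
  P(A=1) = 0 + 1/12 = 1/12
Marginal P(B) (column sums):
  P(B=0) = 11/12 + 0 = 11/12
  P(B=1) = 0 + 1/12 = 1/12

Decomposition 1: H(A) + H(B|A)
H(A) = -[(11/12)·log₂(11/12) + (1/12)·log₂(1/12)]
  = 0.1151 + 0.2987
  = 0.4138 bits
H(B|A) = -Σ P(A,B)·log₂ P(B|A), where P(B|A) = P(A,B) / P(A)
  (cells with P(A,B) = 0 contribute 0)
  (A=0,B=0): P(B|A) = (11/12)/(11/12) = 1;  -(11/12)·log₂(1) = 0.0000
  (A=1,B=1): P(B|A) = (1/12)/(1/12) = 1;  -(1/12)·log₂(1) = 0.0000
H(B|A) = 0.0000 + 0.0000
  = 0.0000 bits
H(A) + H(B|A) = 0.4138 + 0.0000 = 0.4138 bits

Decomposition 2: H(B) + H(A|B)
H(B) = -[(11/12)·log₂(11/12) + (1/12)·log₂(1/12)]
  = 0.1151 + 0.2987
  = 0.4138 bits
H(A|B) = -Σ P(A,B)·log₂ P(A|B), where P(A|B) = P(A,B) / P(B)
  (cells with P(A,B) = 0 contribute 0)
  (A=0,B=0): P(A|B) = (11/12)/(11/12) = 1;  -(11/12)·log₂(1) = 0.0000
  (A=1,B=1): P(A|B) = (1/12)/(1/12) = 1;  -(1/12)·log₂(1) = 0.0000
H(A|B) = 0.0000 + 0.0000
  = 0.0000 bits
H(B) + H(A|B) = 0.4138 + 0.0000 = 0.4138 bits

Direct computation of the joint entropy:
H(A,B) = -[(11/12)·log₂(11/12) + (1/12)·log₂(1/12)]
  = 0.1151 + 0.2987
  = 0.4138 bits

All three agree: H(A,B) = 0.4138 bits ✓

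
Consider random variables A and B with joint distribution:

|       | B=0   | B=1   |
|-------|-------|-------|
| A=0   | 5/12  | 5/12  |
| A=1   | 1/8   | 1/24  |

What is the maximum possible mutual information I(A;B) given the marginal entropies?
The upper bound on mutual information is I(A;B) ≤ min(H(A), H(B)).

Marginal P(A) (row sums):
  P(A=0) = 5/12 + 5/12 = 5/6
  P(A=1) = 1/8 + 1/24 = 1/6
Marginal P(B) (column sums):
  P(B=0) = 5/12 + 1/8 = 13/24
  P(B=1) = 5/12 + 1/24 = 11/24

H(A) = -[(5/6)·log₂(5/6) + (1/6)·log₂(1/6)]
  = 0.2192 + 0.4308
  = 0.6500 bits
H(B) = -[(13/24)·log₂(13/24) + (11/24)·log₂(11/24)]
  = 0.4791 + 0.5159
  = 0.9950 bits

Maximum possible I(A;B) = min(0.6500, 0.9950) = 0.6500 bits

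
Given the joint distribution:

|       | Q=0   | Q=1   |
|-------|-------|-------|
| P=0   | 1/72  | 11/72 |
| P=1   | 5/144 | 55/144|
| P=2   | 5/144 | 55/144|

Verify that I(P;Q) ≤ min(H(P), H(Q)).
Marginal P(P) (row sums):
  P(P=0) = 1/72 + 11/72 = 1/6
  P(P=1) = 5/144 + 55/144 = 5/12
  P(P=2) = 5/144 + 55/144 = 5/12
Marginal P(Q) (column sums):
  P(Q=0) = 1/72 + 5/144 + 5/144 = 1/12
  P(Q=1) = 11/72 + 55/144 + 55/144 = 11/12

H(P) = -[(1/6)·log₂(1/6) + (5/12)·log₂(5/12) + (5/12)·log₂(5/12)]
  = 0.4308 + 0.5263 + 0.5263
  = 1.4834 bits
H(Q) = -[(1/12)·log₂(1/12) + (11/12)·log₂(11/12)]
  = 0.2987 + 0.1151
  = 0.4138 bits
H(P,Q) = -[(1/72)·log₂(1/72) + (11/72)·log₂(11/72) + (5/144)·log₂(5/144) + (55/144)·log₂(55/144) + (5/144)·log₂(5/144) + (55/144)·log₂(55/144)]
  = 0.0857 + 0.4141 + 0.1683 + 0.5304 + 0.1683 + 0.5304
  = 1.8972 bits

I(P;Q) = H(P) + H(Q) - H(P,Q)
  = 1.4834 + 0.4138 - 1.8972
  = 0.0000 bits

min(H(P), H(Q)) = min(1.4834, 0.4138) = 0.4138 bits
Since 0.0000 ≤ 0.4138, the bound is satisfied ✓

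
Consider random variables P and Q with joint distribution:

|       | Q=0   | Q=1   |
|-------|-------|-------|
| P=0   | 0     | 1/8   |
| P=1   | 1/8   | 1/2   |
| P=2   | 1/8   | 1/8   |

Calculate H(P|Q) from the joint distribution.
Marginal P(Q) (column sums):
  P(Q=0) = 0 + 1/8 + 1/8 = 1/4
  P(Q=1) = 1/8 + 1/2 + 1/8 = 3/4

H(P|Q) = -Σ P(P,Q)·log₂ P(P|Q), where P(P|Q) = P(P,Q) / P(Q)
  (cells with P(P,Q) = 0 contribute 0)
  (P=0,Q=1): P(P|Q) = (1/8)/(3/4) = 1/6;  -(1/8)·log₂(1/6) = 0.3231
  (P=1,Q=0): P(P|Q) = (1/8)/(1/4) = 1/2;  -(1/8)·log₂(1/2) = 0.1250
  (P=1,Q=1): P(P|Q) = (1/2)/(3/4) = 2/3;  -(1/2)·log₂(2/3) = 0.2925
  (P=2,Q=0): P(P|Q) = (1/8)/(1/4) = 1/2;  -(1/8)·log₂(1/2) = 0.1250
  (P=2,Q=1): P(P|Q) = (1/8)/(3/4) = 1/6;  -(1/8)·log₂(1/6) = 0.3231
H(P|Q) = 0.3231 + 0.1250 + 0.2925 + 0.1250 + 0.3231
  = 1.1887 bits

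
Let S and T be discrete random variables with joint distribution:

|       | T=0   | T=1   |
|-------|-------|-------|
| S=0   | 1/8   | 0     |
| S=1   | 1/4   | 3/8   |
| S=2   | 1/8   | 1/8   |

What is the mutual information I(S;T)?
Marginal P(S) (row sums):
  P(S=0) = 1/8 + 0 = 1/8
  P(S=1) = 1/4 + 3/8 = 5/8
  P(S=2) = 1/8 + 1/8 = 1/4
Marginal P(T) (column sums):
  P(T=0) = 1/8 + 1/4 + 1/8 = 1/2
  P(T=1) = 0 + 3/8 + 1/8 = 1/2

H(S) = -[(1/8)·log₂(1/8) + (5/8)·log₂(5/8) + (1/4)·log₂(1/4)]
  = 0.3750 + 0.4238 + 0.5000
  = 1.2988 bits
H(T) = -[(1/2)·log₂(1/2) + (1/2)·log₂(1/2)]
  = 0.5000 + 0.5000
  = 1.0000 bits
H(S,T) = -[(1/8)·log₂(1/8) + (1/4)·log₂(1/4) + (3/8)·log₂(3/8) + (1/8)·log₂(1/8) + (1/8)·log₂(1/8)]
  = 0.3750 + 0.5000 + 0.5306 + 0.3750 + 0.3750
  = 2.1556 bits

I(S;T) = H(S) + H(T) - H(S,T)
  = 1.2988 + 1.0000 - 2.1556
  = 0.1432 bits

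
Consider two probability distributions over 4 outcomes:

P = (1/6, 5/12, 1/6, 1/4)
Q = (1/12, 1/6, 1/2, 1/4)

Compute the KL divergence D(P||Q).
D(P||Q) = Σ P(i) log₂(P(i)/Q(i))
  i=0: (1/6) × log₂((1/6)/(1/12)) = (1/6) × log₂(2) = 0.1667
  i=1: (5/12) × log₂((5/12)/(1/6)) = (5/12) × log₂(5/2) = 0.5508
  i=2: (1/6) × log₂((1/6)/(1/2)) = (1/6) × log₂(1/3) = -0.2642
  i=3: (1/4) × log₂((1/4)/(1/4)) = (1/4) × log₂(1) = 0.0000
D(P||Q) = 0.1667 + 0.5508 - 0.2642 + 0.0000
  = 0.4533 bits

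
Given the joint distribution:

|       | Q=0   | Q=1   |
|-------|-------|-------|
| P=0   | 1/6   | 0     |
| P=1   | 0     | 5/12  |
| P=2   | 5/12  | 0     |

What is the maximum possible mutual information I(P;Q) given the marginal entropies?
The upper bound on mutual information is I(P;Q) ≤ min(H(P), H(Q)).

Marginal P(P) (row sums):
  P(P=0) = 1/6 + 0 = 1/6
  P(P=1) = 0 + 5/12 = 5/12
  P(P=2) = 5/12 + 0 = 5/12
Marginal P(Q) (column sums):
  P(Q=0) = 1/6 + 0 + 5/12 = 7/12
  P(Q=1) = 0 + 5/12 + 0 = 5/12

H(P) = -[(1/6)·log₂(1/6) + (5/12)·log₂(5/12) + (5/12)·log₂(5/12)]
  = 0.4308 + 0.5263 + 0.5263
  = 1.4834 bits
H(Q) = -[(7/12)·log₂(7/12) + (5/12)·log₂(5/12)]
  = 0.4536 + 0.5263
  = 0.9799 bits

Maximum possible I(P;Q) = min(1.4834, 0.9799) = 0.9799 bits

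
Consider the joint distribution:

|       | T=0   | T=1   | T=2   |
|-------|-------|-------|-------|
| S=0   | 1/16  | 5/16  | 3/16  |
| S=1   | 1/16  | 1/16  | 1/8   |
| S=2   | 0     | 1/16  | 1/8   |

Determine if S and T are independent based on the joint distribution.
Marginal P(S) (row sums):
  P(S=0) = 1/16 + 5/16 + 3/16 = 9/16
  P(S=1) = 1/16 + 1/16 + 1/8 = 1/4
  P(S=2) = 0 + 1/16 + 1/8 = 3/16
Marginal P(T) (column sums):
  P(T=0) = 1/16 + 1/16 + 0 = 1/8
  P(T=1) = 5/16 + 1/16 + 1/16 = 7/16
  P(T=2) = 3/16 + 1/8 + 1/8 = 7/16

S and T are independent iff P(S=i,T=j) = P(S=i)·P(T=j) for every cell.
  P(S=0)·P(T=0) = 9/16 × 1/8 = 9/128, but P(S=0,T=0) = 1/16 ✗

No, S and T are not independent. Quantitatively, I(S;T) > 0:

H(S) = -[(9/16)·log₂(9/16) + (1/4)·log₂(1/4) + (3/16)·log₂(3/16)]
  = 0.4669 + 0.5000 + 0.4528
  = 1.4197 bits
H(T) = -[(1/8)·log₂(1/8) + (7/16)·log₂(7/16) + (7/16)·log₂(7/16)]
  = 0.3750 + 0.5218 + 0.5218
  = 1.4186 bits
H(S,T) = -[(1/16)·log₂(1/16) + (5/16)·log₂(5/16) + (3/16)·log₂(3/16) + (1/16)·log₂(1/16) + (1/16)·log₂(1/16) + (1/8)·log₂(1/8) + (1/16)·log₂(1/16) + (1/8)·log₂(1/8)]
  = 0.2500 + 0.5244 + 0.4528 + 0.2500 + 0.2500 + 0.3750 + 0.2500 + 0.3750
  = 2.7272 bits
I(S;T) = H(S) + H(T) - H(S,T) = 1.4197 + 1.4186 - 2.7272 = 0.1111 bits > 0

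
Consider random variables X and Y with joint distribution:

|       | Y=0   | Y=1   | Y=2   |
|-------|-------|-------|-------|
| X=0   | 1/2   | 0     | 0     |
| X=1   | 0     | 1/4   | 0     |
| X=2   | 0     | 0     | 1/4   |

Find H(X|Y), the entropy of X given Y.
Marginal P(Y) (column sums):
  P(Y=0) = 1/2 + 0 + 0 = 1/2
  P(Y=1) = 0 + 1/4 + 0 = 1/4
  P(Y=2) = 0 + 0 + 1/4 = 1/4

H(X|Y) = -Σ P(X,Y)·log₂ P(X|Y), where P(X|Y) = P(X,Y) / P(Y)
  (cells with P(X,Y) = 0 contribute 0)
  (X=0,Y=0): P(X|Y) = (1/2)/(1/2) = 1;  -(1/2)·log₂(1) = 0.0000
  (X=1,Y=1): P(X|Y) = (1/4)/(1/4) = 1;  -(1/4)·log₂(1) = 0.0000
  (X=2,Y=2): P(X|Y) = (1/4)/(1/4) = 1;  -(1/4)·log₂(1) = 0.0000
H(X|Y) = 0.0000 + 0.0000 + 0.0000
  = 0.0000 bits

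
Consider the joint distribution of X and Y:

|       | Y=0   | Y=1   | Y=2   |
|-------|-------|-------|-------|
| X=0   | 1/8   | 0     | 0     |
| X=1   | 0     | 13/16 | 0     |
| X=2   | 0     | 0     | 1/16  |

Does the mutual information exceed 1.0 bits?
Marginal P(X) (row sums):
  P(X=0) = 1/8 + 0 + 0 = 1/8
  P(X=1) = 0 + 13/16 + 0 = 13/16
  P(X=2) = 0 + 0 + 1/16 = 1/16
Marginal P(Y) (column sums):
  P(Y=0) = 1/8 + 0 + 0 = 1/8
  P(Y=1) = 0 + 13/16 + 0 = 13/16
  P(Y=2) = 0 + 0 + 1/16 = 1/16

H(X) = -[(1/8)·log₂(1/8) + (13/16)·log₂(13/16) + (1/16)·log₂(1/16)]
  = 0.3750 + 0.2434 + 0.2500
  = 0.8684 bits
H(Y) = -[(1/8)·log₂(1/8) + (13/16)·log₂(13/16) + (1/16)·log₂(1/16)]
  = 0.3750 + 0.2434 + 0.2500
  = 0.8684 bits
H(X,Y) = -[(1/8)·log₂(1/8) + (13/16)·log₂(13/16) + (1/16)·log₂(1/16)]
  = 0.3750 + 0.2434 + 0.2500
  = 0.8684 bits

I(X;Y) = H(X) + H(Y) - H(X,Y)
  = 0.8684 + 0.8684 - 0.8684
  = 0.8684 bits

No. I(X;Y) = 0.8684 bits, which is ≤ 1.0 bits.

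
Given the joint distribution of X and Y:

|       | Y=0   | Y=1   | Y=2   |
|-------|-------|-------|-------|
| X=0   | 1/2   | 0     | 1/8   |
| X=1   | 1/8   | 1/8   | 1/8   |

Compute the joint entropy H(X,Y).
H(X,Y) = -Σ P(X,Y) log₂ P(X,Y), summed over the non-zero cells:
H(X,Y) = -[(1/2)·log₂(1/2) + (1/8)·log₂(1/8) + (1/8)·log₂(1/8) + (1/8)·log₂(1/8) + (1/8)·log₂(1/8)]
  = 0.5000 + 0.3750 + 0.3750 + 0.3750 + 0.3750
  = 2.0000 bits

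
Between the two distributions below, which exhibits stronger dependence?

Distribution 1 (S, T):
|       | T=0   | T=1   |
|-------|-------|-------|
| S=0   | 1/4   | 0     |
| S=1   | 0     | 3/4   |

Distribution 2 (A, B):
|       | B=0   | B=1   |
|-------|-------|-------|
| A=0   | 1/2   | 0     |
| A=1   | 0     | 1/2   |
Distribution 1 (S, T):
Marginal P(S) (row sums):
  P(S=0) = 1/4 + 0 = 1/4
  P(S=1) = 0 + 3/4 = 3/4
Marginal P(T) (column sums):
  P(T=0) = 1/4 + 0 = 1/4
  P(T=1) = 0 + 3/4 = 3/4

H(S) = -[(1/4)·log₂(1/4) + (3/4)·log₂(3/4)]
  = 0.5000 + 0.3113
  = 0.8113 bits
H(T) = -[(1/4)·log₂(1/4) + (3/4)·log₂(3/4)]
  = 0.5000 + 0.3113
  = 0.8113 bits
H(S,T) = -[(1/4)·log₂(1/4) + (3/4)·log₂(3/4)]
  = 0.5000 + 0.3113
  = 0.8113 bits

I(S;T) = H(S) + H(T) - H(S,T)
  = 0.8113 + 0.8113 - 0.8113
  = 0.8113 bits

Distribution 2 (A, B):
Marginal P(A) (row sums):
  P(A=0) = 1/2 + 0 = 1/2
  P(A=1) = 0 + 1/2 = 1/2
Marginal P(B) (column sums):
  P(B=0) = 1/2 + 0 = 1/2
  P(B=1) = 0 + 1/2 = 1/2

H(A) = -[(1/2)·log₂(1/2) + (1/2)·log₂(1/2)]
  = 0.5000 + 0.5000
  = 1.0000 bits
H(B) = -[(1/2)·log₂(1/2) + (1/2)·log₂(1/2)]
  = 0.5000 + 0.5000
  = 1.0000 bits
H(A,B) = -[(1/2)·log₂(1/2) + (1/2)·log₂(1/2)]
  = 0.5000 + 0.5000
  = 1.0000 bits

I(A;B) = H(A) + H(B) - H(A,B)
  = 1.0000 + 1.0000 - 1.0000
  = 1.0000 bits

I(A;B) = 1.0000 bits > I(S;T) = 0.8113 bits, so (A, B) has the higher mutual information (stronger dependence).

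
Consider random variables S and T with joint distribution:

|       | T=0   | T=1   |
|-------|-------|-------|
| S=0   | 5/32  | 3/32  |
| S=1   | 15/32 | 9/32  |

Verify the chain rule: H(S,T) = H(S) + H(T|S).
Left side:
H(S,T) = -[(5/32)·log₂(5/32) + (3/32)·log₂(3/32) + (15/32)·log₂(15/32) + (9/32)·log₂(9/32)]
  = 0.4184 + 0.3202 + 0.5124 + 0.5147
  = 1.7657 bits

Right side:
Marginal P(S) (row sums):
  P(S=0) = 5/32 + 3/32 = 1/4
  P(S=1) = 15/32 + 9/32 = 3/4
H(S) = -[(1/4)·log₂(1/4) + (3/4)·log₂(3/4)]
  = 0.5000 + 0.3113
  = 0.8113 bits
H(T|S) = -Σ P(S,T)·log₂ P(T|S), where P(T|S) = P(S,T) / P(S)
  (S=0,T=0): P(T|S) = (5/32)/(1/4) = 5/8;  -(5/32)·log₂(5/8) = 0.1059
  (S=0,T=1): P(T|S) = (3/32)/(1/4) = 3/8;  -(3/32)·log₂(3/8) = 0.1327
  (S=1,T=0): P(T|S) = (15/32)/(3/4) = 5/8;  -(15/32)·log₂(5/8) = 0.3178
  (S=1,T=1): P(T|S) = (9/32)/(3/4) = 3/8;  -(9/32)·log₂(3/8) = 0.3980
H(T|S) = 0.1059 + 0.1327 + 0.3178 + 0.3980
  = 0.9544 bits
H(S) + H(T|S) = 0.8113 + 0.9544 = 1.7657 bits

Both sides equal 1.7657 bits, so the chain rule holds ✓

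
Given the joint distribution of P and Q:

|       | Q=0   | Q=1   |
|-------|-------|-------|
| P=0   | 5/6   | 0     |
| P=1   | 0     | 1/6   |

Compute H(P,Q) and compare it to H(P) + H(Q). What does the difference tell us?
Marginal P(P) (row sums):
  P(P=0) = 5/6 + 0 = 5/6
  P(P=1) = 0 + 1/6 = 1/6
Marginal P(Q) (column sums):
  P(Q=0) = 5/6 + 0 = 5/6
  P(Q=1) = 0 + 1/6 = 1/6

H(P,Q) = -[(5/6)·log₂(5/6) + (1/6)·log₂(1/6)]
  = 0.2192 + 0.4308
  = 0.6500 bits
H(P) = -[(5/6)·log₂(5/6) + (1/6)·log₂(1/6)]
  = 0.2192 + 0.4308
  = 0.6500 bits
H(Q) = -[(5/6)·log₂(5/6) + (1/6)·log₂(1/6)]
  = 0.2192 + 0.4308
  = 0.6500 bits

H(P) + H(Q) = 0.6500 + 0.6500 = 1.3000 bits
Difference: H(P) + H(Q) - H(P,Q) = 1.3000 - 0.6500 = 0.6500 bits = I(P;Q)

The difference is the mutual information; it is positive here, so P and Q are dependent (knowing one reduces uncertainty about the other by 0.6500 bits).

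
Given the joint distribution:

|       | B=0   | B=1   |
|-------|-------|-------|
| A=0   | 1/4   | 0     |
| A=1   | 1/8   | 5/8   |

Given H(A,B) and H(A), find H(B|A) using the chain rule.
From the chain rule: H(A,B) = H(A) + H(B|A)
Therefore: H(B|A) = H(A,B) - H(A)

H(A,B) = -[(1/4)·log₂(1/4) + (1/8)·log₂(1/8) + (5/8)·log₂(5/8)]
  = 0.5000 + 0.3750 + 0.4238
  = 1.2988 bits
Marginal P(A) (row sums):
  P(A=0) = 1/4 + 0 = 1/4
  P(A=1) = 1/8 + 5/8 = 3/4
H(A) = -[(1/4)·log₂(1/4) + (3/4)·log₂(3/4)]
  = 0.5000 + 0.3113
  = 0.8113 bits

H(B|A) = 1.2988 - 0.8113 = 0.4875 bits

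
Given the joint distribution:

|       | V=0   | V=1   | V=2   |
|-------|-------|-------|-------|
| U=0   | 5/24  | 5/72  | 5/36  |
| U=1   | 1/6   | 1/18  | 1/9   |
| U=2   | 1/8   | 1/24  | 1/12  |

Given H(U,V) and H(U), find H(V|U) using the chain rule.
From the chain rule: H(U,V) = H(U) + H(V|U)
Therefore: H(V|U) = H(U,V) - H(U)

H(U,V) = -[(5/24)·log₂(5/24) + (5/72)·log₂(5/72) + (5/36)·log₂(5/36) + (1/6)·log₂(1/6) + (1/18)·log₂(1/18) + (1/9)·log₂(1/9) + (1/8)·log₂(1/8) + (1/24)·log₂(1/24) + (1/12)·log₂(1/12)]
  = 0.4715 + 0.2672 + 0.3956 + 0.4308 + 0.2317 + 0.3522 + 0.3750 + 0.1910 + 0.2987
  = 3.0137 bits
Marginal P(U) (row sums):
  P(U=0) = 5/24 + 5/72 + 5/36 = 5/12
  P(U=1) = 1/6 + 1/18 + 1/9 = 1/3
  P(U=2) = 1/8 + 1/24 + 1/12 = 1/4
H(U) = -[(5/12)·log₂(5/12) + (1/3)·log₂(1/3) + (1/4)·log₂(1/4)]
  = 0.5263 + 0.5283 + 0.5000
  = 1.5546 bits

H(V|U) = 3.0137 - 1.5546 = 1.4591 bits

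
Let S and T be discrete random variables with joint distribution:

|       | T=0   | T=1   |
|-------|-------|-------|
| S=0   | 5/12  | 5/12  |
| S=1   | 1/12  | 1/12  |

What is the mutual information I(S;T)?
Marginal P(S) (row sums):
  P(S=0) = 5/12 + 5/12 = 5/6
  P(S=1) = 1/12 + 1/12 = 1/6
Marginal P(T) (column sums):
  P(T=0) = 5/12 + 1/12 = 1/2
  P(T=1) = 5/12 + 1/12 = 1/2

H(S) = -[(5/6)·log₂(5/6) + (1/6)·log₂(1/6)]
  = 0.2192 + 0.4308
  = 0.6500 bits
H(T) = -[(1/2)·log₂(1/2) + (1/2)·log₂(1/2)]
  = 0.5000 + 0.5000
  = 1.0000 bits
H(S,T) = -[(5/12)·log₂(5/12) + (5/12)·log₂(5/12) + (1/12)·log₂(1/12) + (1/12)·log₂(1/12)]
  = 0.5263 + 0.5263 + 0.2987 + 0.2987
  = 1.6500 bits

I(S;T) = H(S) + H(T) - H(S,T)
  = 0.6500 + 1.0000 - 1.6500
  = 0.0000 bits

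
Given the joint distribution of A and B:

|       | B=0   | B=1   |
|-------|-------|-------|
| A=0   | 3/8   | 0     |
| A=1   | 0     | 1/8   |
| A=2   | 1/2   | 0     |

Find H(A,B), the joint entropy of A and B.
H(A,B) = -Σ P(A,B) log₂ P(A,B), summed over the non-zero cells:
H(A,B) = -[(3/8)·log₂(3/8) + (1/8)·log₂(1/8) + (1/2)·log₂(1/2)]
  = 0.5306 + 0.3750 + 0.5000
  = 1.4056 bits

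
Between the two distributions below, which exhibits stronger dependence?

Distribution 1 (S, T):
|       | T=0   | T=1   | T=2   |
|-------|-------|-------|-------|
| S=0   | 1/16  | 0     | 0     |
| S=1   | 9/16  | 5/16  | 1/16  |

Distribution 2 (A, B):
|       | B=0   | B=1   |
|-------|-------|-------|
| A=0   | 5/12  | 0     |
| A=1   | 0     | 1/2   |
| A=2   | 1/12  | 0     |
Distribution 1 (S, T):
Marginal P(S) (row sums):
  P(S=0) = 1/16 + 0 + 0 = 1/16
  P(S=1) = 9/16 + 5/16 + 1/16 = 15/16
Marginal P(T) (column sums):
  P(T=0) = 1/16 + 9/16 = 5/8
  P(T=1) = 0 + 5/16 = 5/16
  P(T=2) = 0 + 1/16 = 1/16

H(S) = -[(1/16)·log₂(1/16) + (15/16)·log₂(15/16)]
  = 0.2500 + 0.0873
  = 0.3373 bits
H(T) = -[(5/8)·log₂(5/8) + (5/16)·log₂(5/16) + (1/16)·log₂(1/16)]
  = 0.4238 + 0.5244 + 0.2500
  = 1.1982 bits
H(S,T) = -[(1/16)·log₂(1/16) + (9/16)·log₂(9/16) + (5/16)·log₂(5/16) + (1/16)·log₂(1/16)]
  = 0.2500 + 0.4669 + 0.5244 + 0.2500
  = 1.4913 bits

I(S;T) = H(S) + H(T) - H(S,T)
  = 0.3373 + 1.1982 - 1.4913
  = 0.0442 bits

Distribution 2 (A, B):
Marginal P(A) (row sums):
  P(A=0) = 5/12 + 0 = 5/12
  P(A=1) = 0 + 1/2 = 1/2
  P(A=2) = 1/12 + 0 = 1/12
Marginal P(B) (column sums):
  P(B=0) = 5/12 + 0 + 1/12 = 1/2
  P(B=1) = 0 + 1/2 + 0 = 1/2

H(A) = -[(5/12)·log₂(5/12) + (1/2)·log₂(1/2) + (1/12)·log₂(1/12)]
  = 0.5263 + 0.5000 + 0.2987
  = 1.3250 bits
H(B) = -[(1/2)·log₂(1/2) + (1/2)·log₂(1/2)]
  = 0.5000 + 0.5000
  = 1.0000 bits
H(A,B) = -[(5/12)·log₂(5/12) + (1/2)·log₂(1/2) + (1/12)·log₂(1/12)]
  = 0.5263 + 0.5000 + 0.2987
  = 1.3250 bits

I(A;B) = H(A) + H(B) - H(A,B)
  = 1.3250 + 1.0000 - 1.3250
  = 1.0000 bits

I(A;B) = 1.0000 bits > I(S;T) = 0.0442 bits, so (A, B) has the higher mutual information (stronger dependence).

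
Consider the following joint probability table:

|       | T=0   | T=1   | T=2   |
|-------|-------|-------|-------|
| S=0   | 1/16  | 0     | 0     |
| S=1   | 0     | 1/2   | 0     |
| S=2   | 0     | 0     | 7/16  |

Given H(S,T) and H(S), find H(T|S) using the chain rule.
From the chain rule: H(S,T) = H(S) + H(T|S)
Therefore: H(T|S) = H(S,T) - H(S)

H(S,T) = -[(1/16)·log₂(1/16) + (1/2)·log₂(1/2) + (7/16)·log₂(7/16)]
  = 0.2500 + 0.5000 + 0.5218
  = 1.2718 bits
Marginal P(S) (row sums):
  P(S=0) = 1/16 + 0 + 0 = 1/16
  P(S=1) = 0 + 1/2 + 0 = 1/2
  P(S=2) = 0 + 0 + 7/16 = 7/16
H(S) = -[(1/16)·log₂(1/16) + (1/2)·log₂(1/2) + (7/16)·log₂(7/16)]
  = 0.2500 + 0.5000 + 0.5218
  = 1.2718 bits

H(T|S) = 1.2718 - 1.2718 = 0.0000 bits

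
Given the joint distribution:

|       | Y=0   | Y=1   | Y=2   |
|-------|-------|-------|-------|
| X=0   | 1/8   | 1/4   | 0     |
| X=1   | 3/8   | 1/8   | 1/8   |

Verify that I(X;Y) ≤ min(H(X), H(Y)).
Marginal P(X) (row sums):
  P(X=0) = 1/8 + 1/4 + 0 = 3/8
  P(X=1) = 3/8 + 1/8 + 1/8 = 5/8
Marginal P(Y) (column sums):
  P(Y=0) = 1/8 + 3/8 = 1/2
  P(Y=1) = 1/4 + 1/8 = 3/8
  P(Y=2) = 0 + 1/8 = 1/8

H(X) = -[(3/8)·log₂(3/8) + (5/8)·log₂(5/8)]
  = 0.5306 + 0.4238
  = 0.9544 bits
H(Y) = -[(1/2)·log₂(1/2) + (3/8)·log₂(3/8) + (1/8)·log₂(1/8)]
  = 0.5000 + 0.5306 + 0.3750
  = 1.4056 bits
H(X,Y) = -[(1/8)·log₂(1/8) + (1/4)·log₂(1/4) + (3/8)·log₂(3/8) + (1/8)·log₂(1/8) + (1/8)·log₂(1/8)]
  = 0.3750 + 0.5000 + 0.5306 + 0.3750 + 0.3750
  = 2.1556 bits

I(X;Y) = H(X) + H(Y) - H(X,Y)
  = 0.9544 + 1.4056 - 2.1556
  = 0.2044 bits

min(H(X), H(Y)) = min(0.9544, 1.4056) = 0.9544 bits
Since 0.2044 ≤ 0.9544, the bound is satisfied ✓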